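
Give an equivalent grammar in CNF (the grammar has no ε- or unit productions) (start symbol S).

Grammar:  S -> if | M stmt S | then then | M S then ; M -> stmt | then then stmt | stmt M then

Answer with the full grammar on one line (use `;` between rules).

S -> if | M Y1 | X2 X2 | M Y2; M -> stmt | X2 Y3 | X1 Y4; X1 -> stmt; X2 -> then; Y1 -> X1 S; Y2 -> S X2; Y3 -> X2 X1; Y4 -> M X2

Introduce a nonterminal for each terminal appearing in a rule of length ≥ 2: X1 → stmt, X2 → then.
Binarize each right-hand side of length ≥ 3 by chaining fresh nonterminals (Y1, Y2, …): affected rules were S → M X1 S; S → M S X2; M → X2 X2 X1; M → X1 M X2.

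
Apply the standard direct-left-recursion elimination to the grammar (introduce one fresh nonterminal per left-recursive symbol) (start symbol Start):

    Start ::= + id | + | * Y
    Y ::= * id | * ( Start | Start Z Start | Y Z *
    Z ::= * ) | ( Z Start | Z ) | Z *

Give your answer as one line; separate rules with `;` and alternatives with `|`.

Start ::= + id | + | * Y; Y ::= * id Y1 | * ( Start Y1 | Start Z Start Y1; Z ::= * ) Z1 | ( Z Start Z1; Y1 ::= Z * Y1 | ε; Z1 ::= ) Z1 | * Z1 | ε

Directly left-recursive nonterminals: Y, Z.
For Y: α = {Z *}, β = {* id, * ( Start, Start Z Start}. Rewrite as Y → β Y1 and Y1 → α Y1 | ε.
For Z: α = {), *}, β = {* ), ( Z Start}. Rewrite as Z → β Z1 and Z1 → α Z1 | ε.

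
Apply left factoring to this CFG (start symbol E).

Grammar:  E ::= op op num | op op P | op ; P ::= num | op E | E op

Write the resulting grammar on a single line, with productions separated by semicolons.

E has alternatives sharing prefix 'op': factor to E → op E' with E' → op num | op P | ε.
E' has alternatives sharing prefix 'op': factor to E' → op E'' with E'' → num | P.

E ::= op E'; P ::= num | op E | E op; E' ::= ε | op E''; E'' ::= num | P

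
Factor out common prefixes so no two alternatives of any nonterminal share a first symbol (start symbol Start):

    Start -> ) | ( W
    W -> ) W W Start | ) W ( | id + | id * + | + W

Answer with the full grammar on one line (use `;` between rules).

W has alternatives sharing prefix ') W': factor to W → ) W W1 with W1 → W Start | (.
W has alternatives sharing prefix 'id': factor to W → id W2 with W2 → + | * +.

Start -> ) | ( W; W -> + W | ) W W1 | id W2; W1 -> W Start | (; W2 -> + | * +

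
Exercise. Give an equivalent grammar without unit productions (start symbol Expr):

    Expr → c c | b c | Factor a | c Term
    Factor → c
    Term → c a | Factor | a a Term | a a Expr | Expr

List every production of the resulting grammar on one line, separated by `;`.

Unit pairs: Term ⇒* {Expr, Factor}.
For every A with A ⇒* B via unit rules, add B's non-unit alternatives to A; then delete every rule of the form X → Y.

Expr → c c | b c | Factor a | c Term; Factor → c; Term → c a | a a Term | a a Expr | c | c c | b c | Factor a | c Term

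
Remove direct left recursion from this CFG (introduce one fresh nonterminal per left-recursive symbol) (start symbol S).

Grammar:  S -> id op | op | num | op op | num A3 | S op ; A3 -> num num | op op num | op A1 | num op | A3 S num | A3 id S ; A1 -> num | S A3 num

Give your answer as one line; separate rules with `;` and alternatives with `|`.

Directly left-recursive nonterminals: S, A3.
For S: α = {op}, β = {id op, op, num, op op, num A3}. Rewrite as S → β S' and S' → α S' | ε.
For A3: α = {S num, id S}, β = {num num, op op num, op A1, num op}. Rewrite as A3 → β A3' and A3' → α A3' | ε.

S -> id op S' | op S' | num S' | op op S' | num A3 S'; A3 -> num num A3' | op op num A3' | op A1 A3' | num op A3'; A1 -> num | S A3 num; S' -> op S' | ε; A3' -> S num A3' | id S A3' | ε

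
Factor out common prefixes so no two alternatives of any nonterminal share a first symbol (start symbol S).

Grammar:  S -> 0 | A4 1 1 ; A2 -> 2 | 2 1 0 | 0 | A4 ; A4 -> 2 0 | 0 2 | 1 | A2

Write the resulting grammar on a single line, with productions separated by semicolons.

A2 has alternatives sharing prefix '2': factor to A2 → 2 A2' with A2' → ε | 1 0.

S -> 0 | A4 1 1; A2 -> 0 | A4 | 2 A2'; A4 -> 2 0 | 0 2 | 1 | A2; A2' -> epsilon | 1 0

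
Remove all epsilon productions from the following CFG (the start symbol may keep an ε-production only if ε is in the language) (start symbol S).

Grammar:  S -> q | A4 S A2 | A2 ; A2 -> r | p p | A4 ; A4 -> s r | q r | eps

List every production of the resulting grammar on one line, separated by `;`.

Nullable nonterminals: {A2, A4, S}.
ε ∈ L(G) since S is nullable, so keep S → ε.
Expand every rule over subsets of its nullable positions: S → A4 S A2 gives A4 S A2 | A4 S | A4 A2 | A4 | S A2 | A2.

S -> q | A4 S A2 | A4 S | A4 A2 | A4 | S A2 | A2 | ε; A2 -> r | p p | A4; A4 -> s r | q r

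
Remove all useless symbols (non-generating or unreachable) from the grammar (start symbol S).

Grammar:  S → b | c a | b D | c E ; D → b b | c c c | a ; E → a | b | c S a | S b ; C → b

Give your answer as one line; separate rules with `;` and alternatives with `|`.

S → b | c a | b D | c E; D → b b | c c c | a; E → a | b | c S a | S b

Generating nonterminals: {C, D, E, S}.
Reachable from S after that: {D, E, S}.
Removed useless symbols: {C} and every production mentioning them.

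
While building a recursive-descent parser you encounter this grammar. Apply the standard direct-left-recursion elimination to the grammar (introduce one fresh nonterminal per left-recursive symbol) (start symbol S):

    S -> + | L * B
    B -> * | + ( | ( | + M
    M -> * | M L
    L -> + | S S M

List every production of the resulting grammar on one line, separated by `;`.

S -> + | L * B; B -> * | + ( | ( | + M; M -> * M'; L -> + | S S M; M' -> L M' | ε

M is directly left-recursive.
For M: α = {L}, β = {*}. Rewrite as M → β M' and M' → α M' | ε.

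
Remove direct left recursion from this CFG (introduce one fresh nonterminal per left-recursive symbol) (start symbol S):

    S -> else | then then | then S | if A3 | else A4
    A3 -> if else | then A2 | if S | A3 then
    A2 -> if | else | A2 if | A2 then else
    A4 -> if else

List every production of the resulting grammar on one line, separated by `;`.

S -> else | then then | then S | if A3 | else A4; A3 -> if else A3' | then A2 A3' | if S A3'; A2 -> if A2' | else A2'; A4 -> if else; A3' -> then A3' | ε; A2' -> if A2' | then else A2' | ε

Left recursion appears on A3, A2.
For A3: α = {then}, β = {if else, then A2, if S}. Rewrite as A3 → β A3' and A3' → α A3' | ε.
For A2: α = {if, then else}, β = {if, else}. Rewrite as A2 → β A2' and A2' → α A2' | ε.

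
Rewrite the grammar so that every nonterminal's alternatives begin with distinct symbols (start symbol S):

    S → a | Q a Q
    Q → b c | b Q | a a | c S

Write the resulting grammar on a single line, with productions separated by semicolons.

Q has alternatives sharing prefix 'b': factor to Q → b Q' with Q' → c | Q.

S → a | Q a Q; Q → a a | c S | b Q'; Q' → c | Q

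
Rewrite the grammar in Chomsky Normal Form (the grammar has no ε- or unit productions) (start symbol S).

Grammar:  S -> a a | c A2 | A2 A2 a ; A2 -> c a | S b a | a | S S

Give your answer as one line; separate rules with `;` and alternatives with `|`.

S -> X1 X1 | X2 A2 | A2 Y1; A2 -> X2 X1 | S Y2 | a | S S; X1 -> a; X2 -> c; X3 -> b; Y1 -> A2 X1; Y2 -> X3 X1

Introduce a nonterminal for each terminal appearing in a rule of length ≥ 2: X1 → a, X2 → c, X3 → b.
Binarize each right-hand side of length ≥ 3 by chaining fresh nonterminals (Y1, Y2, …): affected rules were S → A2 A2 X1; A2 → S X3 X1.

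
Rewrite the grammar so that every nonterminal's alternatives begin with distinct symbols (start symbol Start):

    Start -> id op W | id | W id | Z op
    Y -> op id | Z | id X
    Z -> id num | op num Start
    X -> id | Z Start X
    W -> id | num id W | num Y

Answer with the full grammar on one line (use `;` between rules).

Start has alternatives sharing prefix 'id': factor to Start → id Start1 with Start1 → op W | ε.
W has alternatives sharing prefix 'num': factor to W → num W1 with W1 → id W | Y.

Start -> W id | Z op | id Start1; Y -> op id | Z | id X; Z -> id num | op num Start; X -> id | Z Start X; W -> id | num W1; Start1 -> op W | ε; W1 -> id W | Y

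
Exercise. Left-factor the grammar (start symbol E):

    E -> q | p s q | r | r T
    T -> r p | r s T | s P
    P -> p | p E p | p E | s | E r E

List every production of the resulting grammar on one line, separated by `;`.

E -> q | p s q | r E'; T -> s P | r T'; P -> s | E r E | p P'; E' -> eps | T; T' -> p | s T; P' -> eps | E P''; P'' -> p | eps

E has alternatives sharing prefix 'r': factor to E → r E' with E' → ε | T.
T has alternatives sharing prefix 'r': factor to T → r T' with T' → p | s T.
P has alternatives sharing prefix 'p': factor to P → p P' with P' → ε | E p | E.
P' has alternatives sharing prefix 'E': factor to P' → E P'' with P'' → p | ε.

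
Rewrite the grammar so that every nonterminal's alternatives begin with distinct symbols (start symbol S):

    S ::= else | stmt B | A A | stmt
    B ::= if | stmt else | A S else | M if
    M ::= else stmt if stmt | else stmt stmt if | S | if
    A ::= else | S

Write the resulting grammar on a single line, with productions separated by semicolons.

S has alternatives sharing prefix 'stmt': factor to S → stmt S' with S' → B | ε.
M has alternatives sharing prefix 'else stmt': factor to M → else stmt M' with M' → if stmt | stmt if.

S ::= else | A A | stmt S'; B ::= if | stmt else | A S else | M if; M ::= S | if | else stmt M'; A ::= else | S; S' ::= B | ε; M' ::= if stmt | stmt if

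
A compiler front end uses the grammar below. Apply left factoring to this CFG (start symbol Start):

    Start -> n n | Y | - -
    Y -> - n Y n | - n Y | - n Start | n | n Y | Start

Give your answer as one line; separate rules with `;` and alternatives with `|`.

Start -> n n | Y | - -; Y -> Start | - n Y1 | n Y2; Y1 -> Start | Y Y11; Y2 -> eps | Y; Y11 -> n | eps

Y has alternatives sharing prefix '- n': factor to Y → - n Y1 with Y1 → Y n | Y | Start.
Y has alternatives sharing prefix 'n': factor to Y → n Y2 with Y2 → ε | Y.
Y1 has alternatives sharing prefix 'Y': factor to Y1 → Y Y11 with Y11 → n | ε.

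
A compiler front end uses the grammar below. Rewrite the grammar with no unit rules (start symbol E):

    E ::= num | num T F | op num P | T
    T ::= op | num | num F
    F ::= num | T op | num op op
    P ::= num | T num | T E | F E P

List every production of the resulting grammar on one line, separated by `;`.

E ::= num | num T F | op num P | op | num F; T ::= op | num | num F; F ::= num | T op | num op op; P ::= num | T num | T E | F E P

Unit pairs: E ⇒* {T}.
For each unit pair (A, B), copy every non-unit production of B to A, then drop all unit productions.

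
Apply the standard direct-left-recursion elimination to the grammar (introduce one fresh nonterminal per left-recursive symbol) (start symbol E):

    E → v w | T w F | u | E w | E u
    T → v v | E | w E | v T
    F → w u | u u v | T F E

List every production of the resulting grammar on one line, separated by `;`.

E → v w E' | T w F E' | u E'; T → v v | E | w E | v T; F → w u | u u v | T F E; E' → w E' | u E' | ε

Directly left-recursive nonterminal: E.
For E: α = {w, u}, β = {v w, T w F, u}. Rewrite as E → β E' and E' → α E' | ε.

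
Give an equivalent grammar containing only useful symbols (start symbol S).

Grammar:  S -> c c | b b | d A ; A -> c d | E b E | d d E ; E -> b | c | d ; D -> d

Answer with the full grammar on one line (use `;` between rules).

Generating nonterminals: {A, D, E, S}.
Reachable from S after that: {A, E, S}.
Removed useless symbols: {D} and every production mentioning them.

S -> c c | b b | d A; A -> c d | E b E | d d E; E -> b | c | d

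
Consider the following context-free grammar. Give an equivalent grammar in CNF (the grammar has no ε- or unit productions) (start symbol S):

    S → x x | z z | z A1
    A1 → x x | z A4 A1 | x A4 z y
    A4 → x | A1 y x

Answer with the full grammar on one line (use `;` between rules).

S → X1 X1 | X2 X2 | X2 A1; A1 → X1 X1 | X2 Y1 | X1 Y2; A4 → x | A1 Y4; X1 → x; X2 → z; X3 → y; Y1 → A4 A1; Y2 → A4 Y3; Y3 → X2 X3; Y4 → X3 X1

Introduce a nonterminal for each terminal appearing in a rule of length ≥ 2: X1 → x, X2 → z, X3 → y.
Binarize each right-hand side of length ≥ 3 by chaining fresh nonterminals (Y1, Y2, …): affected rules were A1 → X2 A4 A1; A1 → X1 A4 X2 X3; A4 → A1 X3 X1.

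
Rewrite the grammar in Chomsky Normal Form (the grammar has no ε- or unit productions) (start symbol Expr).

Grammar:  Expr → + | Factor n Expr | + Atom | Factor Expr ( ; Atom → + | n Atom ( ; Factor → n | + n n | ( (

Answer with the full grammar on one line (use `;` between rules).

Expr → + | Factor Y1 | X2 Atom | Factor Y2; Atom → + | X1 Y3; Factor → n | X2 Y4 | X3 X3; X1 → n; X2 → +; X3 → (; Y1 → X1 Expr; Y2 → Expr X3; Y3 → Atom X3; Y4 → X1 X1

Introduce a nonterminal for each terminal appearing in a rule of length ≥ 2: X1 → n, X2 → +, X3 → (.
Binarize each right-hand side of length ≥ 3 by chaining fresh nonterminals (Y1, Y2, …): affected rules were Expr → Factor X1 Expr; Expr → Factor Expr X3; Atom → X1 Atom X3; Factor → X2 X1 X1.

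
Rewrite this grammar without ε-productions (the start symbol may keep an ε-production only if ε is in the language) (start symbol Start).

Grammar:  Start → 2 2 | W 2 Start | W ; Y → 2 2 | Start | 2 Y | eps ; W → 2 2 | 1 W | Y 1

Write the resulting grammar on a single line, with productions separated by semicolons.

Start → 2 2 | W 2 Start | W; Y → 2 2 | Start | 2 Y | 2; W → 2 2 | 1 W | Y 1 | 1

The nullable symbols are {Y}.
ε ∉ L(G), so no ε-production is kept.
Add the nullable-subset variants: Y → 2 Y gives 2 Y | 2. W → Y 1 gives Y 1 | 1.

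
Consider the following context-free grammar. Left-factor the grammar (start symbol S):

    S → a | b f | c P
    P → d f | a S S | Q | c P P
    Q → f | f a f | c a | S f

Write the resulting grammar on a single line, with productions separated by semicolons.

S → a | b f | c P; P → d f | a S S | Q | c P P; Q → c a | S f | f Q'; Q' → epsilon | a f

Q has alternatives sharing prefix 'f': factor to Q → f Q' with Q' → ε | a f.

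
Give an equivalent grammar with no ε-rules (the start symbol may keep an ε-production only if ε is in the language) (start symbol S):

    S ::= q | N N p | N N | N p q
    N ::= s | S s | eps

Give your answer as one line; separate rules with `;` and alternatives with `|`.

S ::= q | N N p | N p | p | N N | N | N p q | p q | eps; N ::= s | S s

The nullable symbols are {N, S}.
ε ∈ L(G) since S is nullable, so keep S → ε.
Add the nullable-subset variants: S → N N p gives N N p | N p | p. S → N N gives N N | N. S → N p q gives N p q | p q.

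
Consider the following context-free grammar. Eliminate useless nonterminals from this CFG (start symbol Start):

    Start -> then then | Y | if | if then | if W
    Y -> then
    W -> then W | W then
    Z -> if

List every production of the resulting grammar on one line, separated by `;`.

Start -> then then | Y | if | if then; Y -> then

Generating nonterminals: {Start, Y, Z}.
Reachable from Start after that: {Start, Y}.
Removed useless symbols: {W, Z} and every production mentioning them.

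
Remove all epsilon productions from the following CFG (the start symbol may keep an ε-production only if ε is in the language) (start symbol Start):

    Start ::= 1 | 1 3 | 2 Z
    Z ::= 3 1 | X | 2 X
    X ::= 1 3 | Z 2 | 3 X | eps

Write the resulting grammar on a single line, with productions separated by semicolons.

Start ::= 1 | 1 3 | 2 Z | 2; Z ::= 3 1 | X | 2 X | 2; X ::= 1 3 | Z 2 | 2 | 3 X | 3

Nullable nonterminals: {X, Z}.
ε ∉ L(G), so no ε-production is kept.
Add the nullable-subset variants: Start → 2 Z gives 2 Z | 2. Z → 2 X gives 2 X | 2. X → Z 2 gives Z 2 | 2. X → 3 X gives 3 X | 3.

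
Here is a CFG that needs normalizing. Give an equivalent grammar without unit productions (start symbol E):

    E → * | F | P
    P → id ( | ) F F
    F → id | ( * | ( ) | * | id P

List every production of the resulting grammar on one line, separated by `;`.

E → * | id | ( * | ( ) | id P | id ( | ) F F; P → id ( | ) F F; F → id | ( * | ( ) | * | id P

Unit pairs: E ⇒* {F, P}.
Replace each nonterminal's rules with the union of the non-unit rules of every nonterminal it unit-derives.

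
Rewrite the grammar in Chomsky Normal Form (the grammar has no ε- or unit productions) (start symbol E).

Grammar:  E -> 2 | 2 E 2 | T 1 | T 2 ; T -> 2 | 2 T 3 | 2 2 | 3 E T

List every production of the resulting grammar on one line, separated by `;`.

Introduce a nonterminal for each terminal appearing in a rule of length ≥ 2: X1 → 2, X2 → 1, X3 → 3.
Binarize each right-hand side of length ≥ 3 by chaining fresh nonterminals (Y1, Y2, …): affected rules were E → X1 E X1; T → X1 T X3; T → X3 E T.

E -> 2 | X1 Y1 | T X2 | T X1; T -> 2 | X1 Y2 | X1 X1 | X3 Y3; X1 -> 2; X2 -> 1; X3 -> 3; Y1 -> E X1; Y2 -> T X3; Y3 -> E T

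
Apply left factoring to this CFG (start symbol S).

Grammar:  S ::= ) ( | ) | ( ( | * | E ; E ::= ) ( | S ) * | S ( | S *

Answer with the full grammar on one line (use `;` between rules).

S has alternatives sharing prefix ')': factor to S → ) S' with S' → ( | ε.
E has alternatives sharing prefix 'S': factor to E → S E' with E' → ) * | ( | *.

S ::= ( ( | * | E | ) S'; E ::= ) ( | S E'; S' ::= ( | epsilon; E' ::= ) * | ( | *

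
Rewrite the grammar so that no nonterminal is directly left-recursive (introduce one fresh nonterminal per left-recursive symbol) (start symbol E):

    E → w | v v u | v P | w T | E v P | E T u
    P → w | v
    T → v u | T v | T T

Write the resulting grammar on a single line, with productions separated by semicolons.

Directly left-recursive nonterminals: E, T.
For E: α = {v P, T u}, β = {w, v v u, v P, w T}. Rewrite as E → β E' and E' → α E' | ε.
For T: α = {v, T}, β = {v u}. Rewrite as T → β T' and T' → α T' | ε.

E → w E' | v v u E' | v P E' | w T E'; P → w | v; T → v u T'; E' → v P E' | T u E' | ε; T' → v T' | T T' | ε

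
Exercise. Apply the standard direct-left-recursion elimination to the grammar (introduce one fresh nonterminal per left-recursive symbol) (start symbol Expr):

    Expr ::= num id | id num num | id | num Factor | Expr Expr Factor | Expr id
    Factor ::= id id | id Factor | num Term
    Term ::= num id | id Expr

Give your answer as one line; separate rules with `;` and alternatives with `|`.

Expr ::= num id Expr1 | id num num Expr1 | id Expr1 | num Factor Expr1; Factor ::= id id | id Factor | num Term; Term ::= num id | id Expr; Expr1 ::= Expr Factor Expr1 | id Expr1 | ε

Expr is directly left-recursive.
For Expr: α = {Expr Factor, id}, β = {num id, id num num, id, num Factor}. Rewrite as Expr → β Expr1 and Expr1 → α Expr1 | ε.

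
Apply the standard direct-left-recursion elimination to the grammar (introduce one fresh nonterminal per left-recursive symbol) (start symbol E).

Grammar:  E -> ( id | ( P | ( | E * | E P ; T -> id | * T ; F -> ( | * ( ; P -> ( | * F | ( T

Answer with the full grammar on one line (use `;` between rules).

E -> ( id E' | ( P E' | ( E'; T -> id | * T; F -> ( | * (; P -> ( | * F | ( T; E' -> * E' | P E' | eps

E is directly left-recursive.
For E: α = {*, P}, β = {( id, ( P, (}. Rewrite as E → β E' and E' → α E' | ε.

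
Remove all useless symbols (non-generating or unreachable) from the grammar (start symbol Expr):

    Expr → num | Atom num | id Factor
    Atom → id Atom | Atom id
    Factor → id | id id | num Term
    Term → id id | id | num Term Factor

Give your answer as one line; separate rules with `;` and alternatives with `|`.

Expr → num | id Factor; Factor → id | id id | num Term; Term → id id | id | num Term Factor

Generating nonterminals: {Expr, Factor, Term}.
Reachable from Expr after that: {Expr, Factor, Term}.
Removed useless symbols: {Atom} and every production mentioning them.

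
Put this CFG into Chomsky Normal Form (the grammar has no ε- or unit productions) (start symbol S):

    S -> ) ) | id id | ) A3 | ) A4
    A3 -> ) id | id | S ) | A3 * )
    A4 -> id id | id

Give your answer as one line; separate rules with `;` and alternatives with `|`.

S -> X1 X1 | X2 X2 | X1 A3 | X1 A4; A3 -> X1 X2 | id | S X1 | A3 Y1; A4 -> X2 X2 | id; X1 -> ); X2 -> id; X3 -> *; Y1 -> X3 X1

Introduce a nonterminal for each terminal appearing in a rule of length ≥ 2: X1 → ), X2 → id, X3 → *.
Binarize each right-hand side of length ≥ 3 by chaining fresh nonterminals (Y1, Y2, …): affected rules were A3 → A3 X3 X1.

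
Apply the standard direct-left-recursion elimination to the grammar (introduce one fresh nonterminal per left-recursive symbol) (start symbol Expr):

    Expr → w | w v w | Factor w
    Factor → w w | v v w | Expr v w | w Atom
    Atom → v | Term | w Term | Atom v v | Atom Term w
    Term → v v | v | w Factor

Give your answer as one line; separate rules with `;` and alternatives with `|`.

Expr → w | w v w | Factor w; Factor → w w | v v w | Expr v w | w Atom; Atom → v Atom1 | Term Atom1 | w Term Atom1; Term → v v | v | w Factor; Atom1 → v v Atom1 | Term w Atom1 | ε

Left recursion appears on Atom.
For Atom: α = {v v, Term w}, β = {v, Term, w Term}. Rewrite as Atom → β Atom1 and Atom1 → α Atom1 | ε.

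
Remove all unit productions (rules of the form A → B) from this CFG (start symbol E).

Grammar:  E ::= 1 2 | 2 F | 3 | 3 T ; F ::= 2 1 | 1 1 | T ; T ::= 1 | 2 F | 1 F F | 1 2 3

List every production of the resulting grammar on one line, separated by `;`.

E ::= 1 2 | 2 F | 3 | 3 T; F ::= 2 1 | 1 1 | 1 | 2 F | 1 F F | 1 2 3; T ::= 1 | 2 F | 1 F F | 1 2 3

Unit pairs: F ⇒* {T}.
For each unit pair (A, B), copy every non-unit production of B to A, then drop all unit productions.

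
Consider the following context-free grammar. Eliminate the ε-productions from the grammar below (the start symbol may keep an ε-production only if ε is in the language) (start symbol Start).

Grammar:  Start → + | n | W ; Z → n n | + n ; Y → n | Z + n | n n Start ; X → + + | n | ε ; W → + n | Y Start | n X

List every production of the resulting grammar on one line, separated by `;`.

Nullable nonterminals: {X}.
ε ∉ L(G), so no ε-production is kept.
For each production, add variants omitting each subset of nullable occurrences: W → n X gives n X | n.

Start → + | n | W; Z → n n | + n; Y → n | Z + n | n n Start; X → + + | n; W → + n | Y Start | n X | n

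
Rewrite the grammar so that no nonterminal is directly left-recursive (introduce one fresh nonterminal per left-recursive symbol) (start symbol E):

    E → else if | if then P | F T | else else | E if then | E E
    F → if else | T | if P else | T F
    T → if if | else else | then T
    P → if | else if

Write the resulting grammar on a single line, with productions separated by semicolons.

E → else if E' | if then P E' | F T E' | else else E'; F → if else | T | if P else | T F; T → if if | else else | then T; P → if | else if; E' → if then E' | E E' | ε

Left recursion appears on E.
For E: α = {if then, E}, β = {else if, if then P, F T, else else}. Rewrite as E → β E' and E' → α E' | ε.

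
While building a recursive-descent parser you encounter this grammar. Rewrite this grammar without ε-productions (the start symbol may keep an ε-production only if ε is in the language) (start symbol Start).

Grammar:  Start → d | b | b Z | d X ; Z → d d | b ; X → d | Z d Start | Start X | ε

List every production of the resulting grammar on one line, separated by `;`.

Nullable set = {X}.
ε ∉ L(G), so no ε-production is kept.
Expand every rule over subsets of its nullable positions: X → Start X gives Start X | Start.

Start → d | b | b Z | d X; Z → d d | b; X → d | Z d Start | Start X | Start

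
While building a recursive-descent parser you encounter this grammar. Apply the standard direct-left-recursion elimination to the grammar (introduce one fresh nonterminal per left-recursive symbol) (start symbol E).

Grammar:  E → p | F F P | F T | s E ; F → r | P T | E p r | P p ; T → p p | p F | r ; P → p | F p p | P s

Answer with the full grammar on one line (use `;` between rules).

E → p | F F P | F T | s E; F → r | P T | E p r | P p; T → p p | p F | r; P → p P' | F p p P'; P' → s P' | ε

Directly left-recursive nonterminal: P.
For P: α = {s}, β = {p, F p p}. Rewrite as P → β P' and P' → α P' | ε.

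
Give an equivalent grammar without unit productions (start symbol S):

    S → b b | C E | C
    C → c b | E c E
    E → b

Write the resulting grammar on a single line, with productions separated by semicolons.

S → c b | E c E | b b | C E; C → c b | E c E; E → b

Unit pairs: S ⇒* {C}.
For each unit pair (A, B), copy every non-unit production of B to A, then drop all unit productions.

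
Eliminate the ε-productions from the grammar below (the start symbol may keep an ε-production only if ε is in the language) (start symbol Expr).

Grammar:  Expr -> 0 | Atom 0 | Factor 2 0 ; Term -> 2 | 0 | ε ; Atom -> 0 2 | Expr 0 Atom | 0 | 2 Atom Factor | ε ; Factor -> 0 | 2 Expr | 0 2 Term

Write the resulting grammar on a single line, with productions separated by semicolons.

Nullable set = {Atom, Term}.
ε ∉ L(G), so no ε-production is kept.
For each production, add variants omitting each subset of nullable occurrences: Atom → Expr 0 Atom gives Expr 0 Atom | Expr 0. Atom → 2 Atom Factor gives 2 Atom Factor | 2 Factor. Factor → 0 2 Term gives 0 2 Term | 0 2.

Expr -> 0 | Atom 0 | Factor 2 0; Term -> 2 | 0; Atom -> 0 2 | Expr 0 Atom | Expr 0 | 0 | 2 Atom Factor | 2 Factor; Factor -> 0 | 2 Expr | 0 2 Term | 0 2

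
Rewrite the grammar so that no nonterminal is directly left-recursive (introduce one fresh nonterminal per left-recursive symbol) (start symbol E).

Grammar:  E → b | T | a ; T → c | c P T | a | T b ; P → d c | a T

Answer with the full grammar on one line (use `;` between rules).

T is directly left-recursive.
For T: α = {b}, β = {c, c P T, a}. Rewrite as T → β T' and T' → α T' | ε.

E → b | T | a; T → c T' | c P T T' | a T'; P → d c | a T; T' → b T' | ε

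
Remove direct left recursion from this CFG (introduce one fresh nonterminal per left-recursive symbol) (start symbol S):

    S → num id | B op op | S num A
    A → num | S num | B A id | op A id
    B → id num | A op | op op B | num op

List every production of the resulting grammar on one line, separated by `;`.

Directly left-recursive nonterminal: S.
For S: α = {num A}, β = {num id, B op op}. Rewrite as S → β S' and S' → α S' | ε.

S → num id S' | B op op S'; A → num | S num | B A id | op A id; B → id num | A op | op op B | num op; S' → num A S' | ε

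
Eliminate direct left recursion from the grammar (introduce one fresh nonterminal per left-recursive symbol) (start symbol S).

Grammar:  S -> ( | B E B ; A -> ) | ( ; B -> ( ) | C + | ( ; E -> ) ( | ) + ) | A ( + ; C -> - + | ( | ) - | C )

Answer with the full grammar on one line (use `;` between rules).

S -> ( | B E B; A -> ) | (; B -> ( ) | C + | (; E -> ) ( | ) + ) | A ( +; C -> - + C' | ( C' | ) - C'; C' -> ) C' | ε

Left recursion appears on C.
For C: α = {)}, β = {- +, (, ) -}. Rewrite as C → β C' and C' → α C' | ε.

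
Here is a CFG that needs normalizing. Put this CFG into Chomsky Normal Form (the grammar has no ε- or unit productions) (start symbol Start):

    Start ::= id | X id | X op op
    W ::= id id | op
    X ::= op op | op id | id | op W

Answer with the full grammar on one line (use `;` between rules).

Start ::= id | X X1 | X Y1; W ::= X1 X1 | op; X ::= X2 X2 | X2 X1 | id | X2 W; X1 ::= id; X2 ::= op; Y1 ::= X2 X2

Introduce a nonterminal for each terminal appearing in a rule of length ≥ 2: X1 → id, X2 → op.
Binarize each right-hand side of length ≥ 3 by chaining fresh nonterminals (Y1, Y2, …): affected rules were Start → X X2 X2.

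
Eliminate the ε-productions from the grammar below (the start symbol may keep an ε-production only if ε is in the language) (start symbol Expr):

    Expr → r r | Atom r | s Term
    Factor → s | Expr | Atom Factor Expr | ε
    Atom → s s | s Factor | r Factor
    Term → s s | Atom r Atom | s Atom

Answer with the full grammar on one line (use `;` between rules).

Expr → r r | Atom r | s Term; Factor → s | Expr | Atom Factor Expr | Atom Expr; Atom → s s | s Factor | s | r Factor | r; Term → s s | Atom r Atom | s Atom

Nullable set = {Factor}.
ε ∉ L(G), so no ε-production is kept.
Expand every rule over subsets of its nullable positions: Factor → Atom Factor Expr gives Atom Factor Expr | Atom Expr. Atom → s Factor gives s Factor | s. Atom → r Factor gives r Factor | r.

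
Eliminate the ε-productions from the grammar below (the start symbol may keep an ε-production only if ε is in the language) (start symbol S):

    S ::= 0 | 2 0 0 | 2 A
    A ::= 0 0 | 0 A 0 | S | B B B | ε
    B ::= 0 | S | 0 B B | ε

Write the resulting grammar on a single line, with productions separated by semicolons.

S ::= 0 | 2 0 0 | 2 A | 2; A ::= 0 0 | 0 A 0 | S | B B B | B B | B; B ::= 0 | S | 0 B B | 0 B

The nullable symbols are {A, B}.
ε ∉ L(G), so no ε-production is kept.
Add the nullable-subset variants: S → 2 A gives 2 A | 2. A → B B B gives B B B | B B | B. B → 0 B B gives 0 B B | 0 B.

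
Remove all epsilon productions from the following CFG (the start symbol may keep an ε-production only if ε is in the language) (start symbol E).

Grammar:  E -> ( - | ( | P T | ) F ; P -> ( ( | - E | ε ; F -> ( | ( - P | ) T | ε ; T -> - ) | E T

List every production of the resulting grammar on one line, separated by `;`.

The nullable symbols are {F, P}.
ε ∉ L(G), so no ε-production is kept.
For each production, add variants omitting each subset of nullable occurrences: E → P T gives P T | T. E → ) F gives ) F | ). F → ( - P gives ( - P | ( -.

E -> ( - | ( | P T | T | ) F | ); P -> ( ( | - E; F -> ( | ( - P | ( - | ) T; T -> - ) | E T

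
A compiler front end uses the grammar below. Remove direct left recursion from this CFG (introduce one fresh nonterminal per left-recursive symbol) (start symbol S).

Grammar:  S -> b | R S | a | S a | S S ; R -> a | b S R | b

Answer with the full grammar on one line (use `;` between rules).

Left recursion appears on S.
For S: α = {a, S}, β = {b, R S, a}. Rewrite as S → β S' and S' → α S' | ε.

S -> b S' | R S S' | a S'; R -> a | b S R | b; S' -> a S' | S S' | ε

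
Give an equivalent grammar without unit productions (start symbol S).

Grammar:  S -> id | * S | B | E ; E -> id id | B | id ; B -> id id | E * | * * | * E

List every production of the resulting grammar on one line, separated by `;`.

Unit pairs: E ⇒* {B}; S ⇒* {B, E}.
For every A with A ⇒* B via unit rules, add B's non-unit alternatives to A; then delete every rule of the form X → Y.

S -> id id | E * | * * | * E | id | * S; E -> id id | E * | * * | * E | id; B -> id id | E * | * * | * E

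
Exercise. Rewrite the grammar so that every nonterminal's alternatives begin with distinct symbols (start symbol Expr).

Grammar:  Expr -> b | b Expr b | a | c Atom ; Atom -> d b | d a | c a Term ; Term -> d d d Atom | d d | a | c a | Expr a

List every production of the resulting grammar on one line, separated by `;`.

Expr -> a | c Atom | b Expr1; Atom -> c a Term | d Atom1; Term -> a | c a | Expr a | d d Term1; Expr1 -> ε | Expr b; Atom1 -> b | a; Term1 -> d Atom | ε

Expr has alternatives sharing prefix 'b': factor to Expr → b Expr1 with Expr1 → ε | Expr b.
Atom has alternatives sharing prefix 'd': factor to Atom → d Atom1 with Atom1 → b | a.
Term has alternatives sharing prefix 'd d': factor to Term → d d Term1 with Term1 → d Atom | ε.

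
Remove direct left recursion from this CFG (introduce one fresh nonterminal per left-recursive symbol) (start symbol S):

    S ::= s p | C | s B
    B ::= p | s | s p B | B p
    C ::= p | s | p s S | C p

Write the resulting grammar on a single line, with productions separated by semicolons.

B, C are directly left-recursive.
For B: α = {p}, β = {p, s, s p B}. Rewrite as B → β B' and B' → α B' | ε.
For C: α = {p}, β = {p, s, p s S}. Rewrite as C → β C' and C' → α C' | ε.

S ::= s p | C | s B; B ::= p B' | s B' | s p B B'; C ::= p C' | s C' | p s S C'; B' ::= p B' | epsilon; C' ::= p C' | epsilon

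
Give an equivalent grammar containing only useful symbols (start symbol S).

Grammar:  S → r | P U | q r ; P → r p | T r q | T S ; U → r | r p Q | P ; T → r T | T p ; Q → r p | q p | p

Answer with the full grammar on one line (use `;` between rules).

S → r | P U | q r; P → r p; U → r | r p Q | P; Q → r p | q p | p

Generating nonterminals: {P, Q, S, U}.
Reachable from S after that: {P, Q, S, U}.
Removed useless symbols: {T} and every production mentioning them.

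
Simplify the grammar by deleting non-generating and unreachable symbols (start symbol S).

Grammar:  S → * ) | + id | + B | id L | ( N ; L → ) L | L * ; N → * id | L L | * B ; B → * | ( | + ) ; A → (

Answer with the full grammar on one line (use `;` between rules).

S → * ) | + id | + B | ( N; N → * id | * B; B → * | ( | + )

Generating nonterminals: {A, B, N, S}.
Reachable from S after that: {B, N, S}.
Removed useless symbols: {A, L} and every production mentioning them.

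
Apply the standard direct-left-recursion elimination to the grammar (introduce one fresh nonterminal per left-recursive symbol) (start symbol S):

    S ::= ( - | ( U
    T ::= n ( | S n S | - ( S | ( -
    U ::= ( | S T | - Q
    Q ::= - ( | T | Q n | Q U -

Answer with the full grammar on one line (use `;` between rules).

Left recursion appears on Q.
For Q: α = {n, U -}, β = {- (, T}. Rewrite as Q → β Q' and Q' → α Q' | ε.

S ::= ( - | ( U; T ::= n ( | S n S | - ( S | ( -; U ::= ( | S T | - Q; Q ::= - ( Q' | T Q'; Q' ::= n Q' | U - Q' | ε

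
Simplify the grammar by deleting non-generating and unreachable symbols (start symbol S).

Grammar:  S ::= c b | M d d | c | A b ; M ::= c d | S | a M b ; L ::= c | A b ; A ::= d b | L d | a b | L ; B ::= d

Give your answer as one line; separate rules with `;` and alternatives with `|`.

Generating nonterminals: {A, B, L, M, S}.
Reachable from S after that: {A, L, M, S}.
Removed useless symbols: {B} and every production mentioning them.

S ::= c b | M d d | c | A b; M ::= c d | S | a M b; L ::= c | A b; A ::= d b | L d | a b | L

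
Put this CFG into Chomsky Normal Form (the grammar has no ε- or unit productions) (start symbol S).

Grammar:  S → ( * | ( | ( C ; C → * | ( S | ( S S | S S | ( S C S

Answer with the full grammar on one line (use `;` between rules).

S → X1 X2 | ( | X1 C; C → * | X1 S | X1 Y1 | S S | X1 Y2; X1 → (; X2 → *; Y1 → S S; Y2 → S Y3; Y3 → C S

Introduce a nonterminal for each terminal appearing in a rule of length ≥ 2: X1 → (, X2 → *.
Binarize each right-hand side of length ≥ 3 by chaining fresh nonterminals (Y1, Y2, …): affected rules were C → X1 S S; C → X1 S C S.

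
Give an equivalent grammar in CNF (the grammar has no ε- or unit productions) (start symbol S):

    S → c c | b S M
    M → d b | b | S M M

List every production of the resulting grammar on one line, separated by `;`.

Introduce a nonterminal for each terminal appearing in a rule of length ≥ 2: X1 → c, X2 → b, X3 → d.
Binarize each right-hand side of length ≥ 3 by chaining fresh nonterminals (Y1, Y2, …): affected rules were S → X2 S M; M → S M M.

S → X1 X1 | X2 Y1; M → X3 X2 | b | S Y2; X1 → c; X2 → b; X3 → d; Y1 → S M; Y2 → M M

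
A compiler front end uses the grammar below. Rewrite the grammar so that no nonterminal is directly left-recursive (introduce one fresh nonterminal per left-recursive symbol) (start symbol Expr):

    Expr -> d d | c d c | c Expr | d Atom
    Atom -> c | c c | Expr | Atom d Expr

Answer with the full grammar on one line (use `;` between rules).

Left recursion appears on Atom.
For Atom: α = {d Expr}, β = {c, c c, Expr}. Rewrite as Atom → β Atom1 and Atom1 → α Atom1 | ε.

Expr -> d d | c d c | c Expr | d Atom; Atom -> c Atom1 | c c Atom1 | Expr Atom1; Atom1 -> d Expr Atom1 | epsilon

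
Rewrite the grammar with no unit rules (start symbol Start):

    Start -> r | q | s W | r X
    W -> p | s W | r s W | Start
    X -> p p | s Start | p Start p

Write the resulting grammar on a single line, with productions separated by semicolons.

Unit pairs: W ⇒* {Start}.
For every A with A ⇒* B via unit rules, add B's non-unit alternatives to A; then delete every rule of the form X → Y.

Start -> r | q | s W | r X; W -> r | q | s W | r X | p | r s W; X -> p p | s Start | p Start p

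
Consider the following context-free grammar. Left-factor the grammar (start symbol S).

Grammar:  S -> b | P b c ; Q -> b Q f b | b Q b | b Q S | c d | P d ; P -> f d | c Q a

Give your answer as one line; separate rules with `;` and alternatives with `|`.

S -> b | P b c; Q -> c d | P d | b Q Q'; P -> f d | c Q a; Q' -> f b | b | S

Q has alternatives sharing prefix 'b Q': factor to Q → b Q Q' with Q' → f b | b | S.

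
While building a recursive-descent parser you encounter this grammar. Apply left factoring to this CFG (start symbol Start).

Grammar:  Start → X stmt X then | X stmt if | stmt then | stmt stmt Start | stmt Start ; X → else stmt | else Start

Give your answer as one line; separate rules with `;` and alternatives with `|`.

Start → stmt Start1 | X stmt Start2; X → else X1; Start1 → then | stmt Start | Start; Start2 → X then | if; X1 → stmt | Start

Start has alternatives sharing prefix 'stmt': factor to Start → stmt Start1 with Start1 → then | stmt Start | Start.
Start has alternatives sharing prefix 'X stmt': factor to Start → X stmt Start2 with Start2 → X then | if.
X has alternatives sharing prefix 'else': factor to X → else X1 with X1 → stmt | Start.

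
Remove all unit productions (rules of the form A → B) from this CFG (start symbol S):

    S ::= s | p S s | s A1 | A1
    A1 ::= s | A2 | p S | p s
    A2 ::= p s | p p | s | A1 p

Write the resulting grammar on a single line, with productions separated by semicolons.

S ::= p s | p p | s | A1 p | p S | p S s | s A1; A1 ::= p s | p p | s | A1 p | p S; A2 ::= p s | p p | s | A1 p

Unit pairs: A1 ⇒* {A2}; S ⇒* {A1, A2}.
For each unit pair (A, B), copy every non-unit production of B to A, then drop all unit productions.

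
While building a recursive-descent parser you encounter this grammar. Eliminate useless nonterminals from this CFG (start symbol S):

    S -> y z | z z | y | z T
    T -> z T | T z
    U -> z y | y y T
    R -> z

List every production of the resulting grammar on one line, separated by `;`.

S -> y z | z z | y

Generating nonterminals: {R, S, U}.
Reachable from S after that: {S}.
Removed useless symbols: {R, T, U} and every production mentioning them.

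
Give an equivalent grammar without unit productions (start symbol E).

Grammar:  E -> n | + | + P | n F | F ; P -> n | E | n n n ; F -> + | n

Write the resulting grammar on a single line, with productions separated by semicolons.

E -> n | + | + P | n F; P -> n | + | + P | n F | n n n; F -> + | n

Unit pairs: E ⇒* {F}; P ⇒* {E, F}.
For every A with A ⇒* B via unit rules, add B's non-unit alternatives to A; then delete every rule of the form X → Y.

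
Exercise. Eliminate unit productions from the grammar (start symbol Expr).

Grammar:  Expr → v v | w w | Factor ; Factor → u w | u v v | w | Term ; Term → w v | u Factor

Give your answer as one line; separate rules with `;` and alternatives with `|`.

Unit pairs: Expr ⇒* {Factor, Term}; Factor ⇒* {Term}.
For every A with A ⇒* B via unit rules, add B's non-unit alternatives to A; then delete every rule of the form X → Y.

Expr → w v | u Factor | u w | u v v | w | v v | w w; Factor → w v | u Factor | u w | u v v | w; Term → w v | u Factor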